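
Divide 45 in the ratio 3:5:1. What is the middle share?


Ratio = 3:5:1
Total parts = 3 + 5 + 1 = 9
Value per part = 45 / 9 = 5
First share = 3 * 5 = 15
Middle share = 5 * 5 = 25
Third share = 1 * 5 = 5

25


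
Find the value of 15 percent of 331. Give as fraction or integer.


Compute 15% of 331
Convert percentage: 15% = 15/100
Multiply: 331 * 15/100
= 4965/100
= 993/20

993/20


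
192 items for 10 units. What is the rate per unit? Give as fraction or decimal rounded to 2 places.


Total items = 192
Number of units = 10
Unit rate = 192 / 10
= 19.20 items per unit

19.20


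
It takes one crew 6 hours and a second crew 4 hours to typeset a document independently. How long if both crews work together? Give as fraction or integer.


Rate of A = 1/6 job per hour
Rate of B = 1/4 job per hour
Combined rate = 1/6 + 1/4
Find common denominator: (4 + 6)/(6*4) = 10/24
Combined rate = 5/12 job per hour
Time together = 1 / (5/12) = 12/5 hours

12/5


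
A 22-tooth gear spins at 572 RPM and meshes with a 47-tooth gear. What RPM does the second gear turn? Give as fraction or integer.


Gear ratio: teeth_A * RPM_A = teeth_B * RPM_B
22 * 572 = 47 * RPM_B
12584 = 47 * RPM_B
RPM_B = 12584 / 47
RPM_B = 12584/47

12584/47


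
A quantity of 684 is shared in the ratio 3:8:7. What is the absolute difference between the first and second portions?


Total parts = 3 + 8 + 7 = 18
Value per part = 684 / 18 = 38
Shares: 3*38=114, 8*38=304, 7*38=266
First share = 114, second share = 304
Difference = |114 - 304| = 190

190


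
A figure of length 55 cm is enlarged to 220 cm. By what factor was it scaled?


Original length = 55 cm
Scaled length = 220 cm
Scale factor = 220 / 55
= 4

4


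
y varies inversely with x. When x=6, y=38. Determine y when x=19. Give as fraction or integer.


Inverse proportion: y = k/x
Find k: k = 6 * 38 = 228
Compute y at x=19: y = 228/19
y = 12

12


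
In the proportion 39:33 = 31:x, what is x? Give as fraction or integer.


Setting up: 39/33 = 31/x
Cross multiply: 39 * x = 33 * 31
39x = 1023
x = 1023/39
x = 341/13

341/13


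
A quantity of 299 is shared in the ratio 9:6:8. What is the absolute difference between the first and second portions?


Total parts = 9 + 6 + 8 = 23
Value per part = 299 / 23 = 13
Shares: 9*13=117, 6*13=78, 8*13=104
First share = 117, second share = 78
Difference = |117 - 78| = 39

39


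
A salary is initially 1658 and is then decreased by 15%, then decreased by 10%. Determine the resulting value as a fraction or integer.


Start: 1658
Step 1: decrease by 15% => multiply by 85/100
  1658 * 85/100 = 14093/10
Step 2: decrease by 10% => multiply by 90/100
  14093/10 * 90/100 = 126837/100
Final value = 126837/100

126837/100


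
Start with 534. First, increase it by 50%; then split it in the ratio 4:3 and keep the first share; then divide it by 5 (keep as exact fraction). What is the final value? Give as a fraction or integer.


Start with 534.
Step 1: Increase by 50%: 534 * 150/100 = 801
Step 2: Split 4:3, first share = 801 * 4/7 = 3204/7
Step 3: Divide by 5: 3204/7 / 5 = 3204/35
Final result = 3204/35

3204/35


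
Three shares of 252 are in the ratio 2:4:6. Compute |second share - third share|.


Total parts = 2 + 4 + 6 = 12
Value per part = 252 / 12 = 21
Shares: 2*21=42, 4*21=84, 6*21=126
Second share = 84, third share = 126
Difference = |84 - 126| = 42

42


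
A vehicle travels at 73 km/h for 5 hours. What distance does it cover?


Using distance = speed * time
Speed = 73 km/h
Time = 5 hours
Distance = 73 * 5
= 365 km

365


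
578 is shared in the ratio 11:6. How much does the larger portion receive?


Total parts = 11 + 6 = 17
Value per part = 578 / 17 = 34
First share = 11 * 34 = 374
Second share = 6 * 34 = 204
Larger share = 374

374


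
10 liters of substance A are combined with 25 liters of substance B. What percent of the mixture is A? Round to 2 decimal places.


Volume of A = 10 L
Volume of B = 25 L
Total volume = 10 + 25 = 35 L
Percentage of A = (10/35) * 100
= 28.57%

28.57


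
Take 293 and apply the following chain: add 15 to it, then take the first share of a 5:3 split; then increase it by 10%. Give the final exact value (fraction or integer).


Start with 293.
Step 1: Add 15: 293+15=308; split 5:3 first = 308*5/8 = 385/2
Step 2: Increase by 10%: 385/2 * 110/100 = 847/4
Final result = 847/4

847/4


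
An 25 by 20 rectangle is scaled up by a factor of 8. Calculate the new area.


Original dimensions: 25 x 20
Enlargement factor = 8
New width = 25 * 8 = 200
New height = 20 * 8 = 160
New area = 200 * 160 = 32000

32000


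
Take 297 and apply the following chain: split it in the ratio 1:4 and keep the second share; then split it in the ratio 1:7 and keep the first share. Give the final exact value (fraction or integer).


Start with 297.
Step 1: Split 1:4, second share = 297 * 4/5 = 1188/5
Step 2: Split 1:7, first share = 1188/5 * 1/8 = 297/10
Final result = 297/10

297/10


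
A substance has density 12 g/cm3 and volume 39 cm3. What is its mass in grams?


Using mass = density * volume
Density = 12 g/cm3
Volume = 39 cm3
Mass = 12 * 39
= 468 g

468


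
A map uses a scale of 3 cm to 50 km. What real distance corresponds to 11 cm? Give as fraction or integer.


Map scale: 3 cm = 50 km
Measured distance on map = 11 cm
Set up proportion: 11 * 50 / 3
= 550 / 3
= 550/3 km

550/3


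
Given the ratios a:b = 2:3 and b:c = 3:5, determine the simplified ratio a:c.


Given a:b = 2:3 and b:c = 3:5
Make b consistent. Multiply first ratio by 3: a:b = 6:9
Multiply second ratio by 3: b:c = 9:15
Now b = 9 in both, so a:b:c = 6:9:15
Therefore a:c = 6:15
Simplify by GCD: a:c = 2:5

2:5


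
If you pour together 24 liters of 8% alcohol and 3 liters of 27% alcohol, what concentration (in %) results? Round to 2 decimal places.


Solute in mixture 1 = 8% of 24 L = 24*8/100 = 48/25 L
Solute in mixture 2 = 27% of 3 L = 3*27/100 = 81/100 L
Total solute = 48/25 + 81/100 = 273/100 L
Total volume = 24 + 3 = 27 L
Final concentration = 273/100/27 * 100 = 10.11%

10.11


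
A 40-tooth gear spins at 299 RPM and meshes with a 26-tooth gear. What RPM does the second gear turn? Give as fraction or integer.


Gear ratio: teeth_A * RPM_A = teeth_B * RPM_B
40 * 299 = 26 * RPM_B
11960 = 26 * RPM_B
RPM_B = 11960 / 26
RPM_B = 460

460


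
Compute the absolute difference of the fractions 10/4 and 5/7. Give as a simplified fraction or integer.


Simplify: 10/4 = 5/2 and 5/7 = 5/7
Find common denominator: LCD = 14
Convert: 35/14 and 10/14
Difference = |35 - 10|/14 = 25/14
Simplified = 25/14

25/14


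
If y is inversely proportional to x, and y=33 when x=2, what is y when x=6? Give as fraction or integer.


Inverse proportion: y = k/x
Find k: k = 2 * 33 = 66
Compute y at x=6: y = 66/6
y = 11

11


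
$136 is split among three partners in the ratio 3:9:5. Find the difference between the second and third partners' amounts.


Total parts = 3 + 9 + 5 = 17
Value per part = 136 / 17 = 8
Shares: 3*8=24, 9*8=72, 5*8=40
Second share = 72, third share = 40
Difference = |72 - 40| = 32

32


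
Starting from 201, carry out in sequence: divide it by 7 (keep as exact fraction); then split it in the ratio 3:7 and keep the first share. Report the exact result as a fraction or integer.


Start with 201.
Step 1: Divide by 7: 201 / 7 = 201/7
Step 2: Split 3:7, first share = 201/7 * 3/10 = 603/70
Final result = 603/70

603/70


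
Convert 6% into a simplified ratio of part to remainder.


Part = 6%, Remainder = 94%
Ratio = 6:94
GCD(6, 94) = 2
Simplify: 3:47 = 3:47

3:47


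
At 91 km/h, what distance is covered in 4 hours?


Using distance = speed * time
Speed = 91 km/h
Time = 4 hours
Distance = 91 * 4
= 364 km

364


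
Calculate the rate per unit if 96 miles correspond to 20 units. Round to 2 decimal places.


Total miles = 96
Number of units = 20
Unit rate = 96 / 20
= 4.80 miles per unit

4.80


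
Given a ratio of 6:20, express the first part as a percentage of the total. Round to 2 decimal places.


Total parts = 6 + 20 = 26
First part fraction = 6/26
Percentage = (6/26) * 100
= 0.230769 * 100
= 23.08%

23.08


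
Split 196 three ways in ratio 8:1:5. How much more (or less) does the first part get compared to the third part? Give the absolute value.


Total parts = 8 + 1 + 5 = 14
Value per part = 196 / 14 = 14
Shares: 8*14=112, 1*14=14, 5*14=70
First share = 112, third share = 70
Difference = |112 - 70| = 42

42


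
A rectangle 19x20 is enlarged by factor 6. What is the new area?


Original dimensions: 19 x 20
Enlargement factor = 6
New width = 19 * 6 = 114
New height = 20 * 6 = 120
New area = 114 * 120 = 13680

13680


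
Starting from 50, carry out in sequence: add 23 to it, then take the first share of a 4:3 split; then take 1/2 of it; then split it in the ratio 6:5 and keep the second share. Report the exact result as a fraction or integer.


Start with 50.
Step 1: Add 23: 50+23=73; split 4:3 first = 73*4/7 = 292/7
Step 2: Take 1/2: 292/7 * 1/2 = 146/7
Step 3: Split 6:5, second share = 146/7 * 5/11 = 730/77
Final result = 730/77

730/77


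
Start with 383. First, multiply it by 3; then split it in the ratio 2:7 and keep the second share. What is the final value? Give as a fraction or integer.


Start with 383.
Step 1: Multiply by 3: 383 * 3 = 1149
Step 2: Split 2:7, second share = 1149 * 7/9 = 2681/3
Final result = 2681/3

2681/3


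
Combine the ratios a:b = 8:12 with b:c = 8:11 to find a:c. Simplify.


Given a:b = 8:12 and b:c = 8:11
Make b consistent. Multiply first ratio by 8: a:b = 64:96
Multiply second ratio by 12: b:c = 96:132
Now b = 96 in both, so a:b:c = 64:96:132
Therefore a:c = 64:132
Simplify by GCD: a:c = 16:33

16:33


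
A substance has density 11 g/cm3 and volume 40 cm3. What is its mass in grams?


Using mass = density * volume
Density = 11 g/cm3
Volume = 40 cm3
Mass = 11 * 40
= 440 g

440


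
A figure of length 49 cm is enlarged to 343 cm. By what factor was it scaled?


Original length = 49 cm
Scaled length = 343 cm
Scale factor = 343 / 49
= 7

7


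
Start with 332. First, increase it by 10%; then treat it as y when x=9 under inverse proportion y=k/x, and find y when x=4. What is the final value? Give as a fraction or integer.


Start with 332.
Step 1: Increase by 10%: 332 * 110/100 = 1826/5
Step 2: Inverse prop: k = (1826/5)*9; new y = k/4 = 1826/5*9/4 = 8217/10
Final result = 8217/10

8217/10


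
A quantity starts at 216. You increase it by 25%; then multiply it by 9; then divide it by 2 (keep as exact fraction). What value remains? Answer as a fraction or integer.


Start with 216.
Step 1: Increase by 25%: 216 * 125/100 = 270
Step 2: Multiply by 9: 270 * 9 = 2430
Step 3: Divide by 2: 2430 / 2 = 1215
Final result = 1215

1215


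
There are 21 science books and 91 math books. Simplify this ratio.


Find GCD(21, 91)
GCD = 7
Divide both by 7: 21/7 = 3, 91/7 = 13
Simplified ratio = 3:13

3:13


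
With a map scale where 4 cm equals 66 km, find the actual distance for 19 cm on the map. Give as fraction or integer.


Map scale: 4 cm = 66 km
Measured distance on map = 19 cm
Set up proportion: 19 * 66 / 4
= 1254 / 4
= 627/2 km

627/2


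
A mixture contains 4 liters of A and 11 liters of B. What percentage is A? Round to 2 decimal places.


Volume of A = 4 L
Volume of B = 11 L
Total volume = 4 + 11 = 15 L
Percentage of A = (4/15) * 100
= 26.67%

26.67


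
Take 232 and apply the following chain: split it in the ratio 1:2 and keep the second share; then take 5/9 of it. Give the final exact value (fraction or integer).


Start with 232.
Step 1: Split 1:2, second share = 232 * 2/3 = 464/3
Step 2: Take 5/9: 464/3 * 5/9 = 2320/27
Final result = 2320/27

2320/27


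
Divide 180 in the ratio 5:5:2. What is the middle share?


Ratio = 5:5:2
Total parts = 5 + 5 + 2 = 12
Value per part = 180 / 12 = 15
First share = 5 * 15 = 75
Middle share = 5 * 15 = 75
Third share = 2 * 15 = 30

75


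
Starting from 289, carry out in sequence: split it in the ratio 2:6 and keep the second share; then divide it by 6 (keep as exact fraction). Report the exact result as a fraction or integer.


Start with 289.
Step 1: Split 2:6, second share = 289 * 6/8 = 867/4
Step 2: Divide by 6: 867/4 / 6 = 289/8
Final result = 289/8

289/8


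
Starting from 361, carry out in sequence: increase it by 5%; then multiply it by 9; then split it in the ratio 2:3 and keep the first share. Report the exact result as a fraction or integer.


Start with 361.
Step 1: Increase by 5%: 361 * 105/100 = 7581/20
Step 2: Multiply by 9: 7581/20 * 9 = 68229/20
Step 3: Split 2:3, first share = 68229/20 * 2/5 = 68229/50
Final result = 68229/50

68229/50


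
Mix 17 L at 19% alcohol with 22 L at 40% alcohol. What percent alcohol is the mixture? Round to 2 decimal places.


Solute in mixture 1 = 19% of 17 L = 17*19/100 = 323/100 L
Solute in mixture 2 = 40% of 22 L = 22*40/100 = 44/5 L
Total solute = 323/100 + 44/5 = 1203/100 L
Total volume = 17 + 22 = 39 L
Final concentration = 1203/100/39 * 100 = 30.85%

30.85


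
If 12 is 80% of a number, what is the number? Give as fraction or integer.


Given: 12 is 80% of the whole
Set up: 12 = 80/100 * whole
whole = 12 * 100 / 80
whole = 1200 / 80
whole = 15

15


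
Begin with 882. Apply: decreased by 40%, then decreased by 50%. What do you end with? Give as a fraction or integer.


Start: 882
Step 1: decrease by 40% => multiply by 60/100
  882 * 60/100 = 2646/5
Step 2: decrease by 50% => multiply by 50/100
  2646/5 * 50/100 = 1323/5
Final value = 1323/5

1323/5


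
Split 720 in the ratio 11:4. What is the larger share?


Total parts = 11 + 4 = 15
Value per part = 720 / 15 = 48
First share = 11 * 48 = 528
Second share = 4 * 48 = 192
Larger share = 528

528


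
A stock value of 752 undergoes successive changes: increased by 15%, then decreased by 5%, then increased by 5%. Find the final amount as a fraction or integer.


Start: 752
Step 1: increase by 15% => multiply by 115/100
  752 * 115/100 = 4324/5
Step 2: decrease by 5% => multiply by 95/100
  4324/5 * 95/100 = 20539/25
Step 3: increase by 5% => multiply by 105/100
  20539/25 * 105/100 = 431319/500
Final value = 431319/500

431319/500


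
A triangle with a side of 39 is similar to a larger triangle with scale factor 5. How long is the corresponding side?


Similar triangles have proportional sides
Scale factor = 5
Smaller side = 39
Corresponding larger side = 39 * 5
= 195

195


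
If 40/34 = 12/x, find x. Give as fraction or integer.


Setting up: 40/34 = 12/x
Cross multiply: 40 * x = 34 * 12
40x = 408
x = 408/40
x = 51/5

51/5


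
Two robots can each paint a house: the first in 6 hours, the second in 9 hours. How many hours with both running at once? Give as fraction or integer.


Rate of A = 1/6 job per hour
Rate of B = 1/9 job per hour
Combined rate = 1/6 + 1/9
Find common denominator: (9 + 6)/(6*9) = 15/54
Combined rate = 5/18 job per hour
Time together = 1 / (5/18) = 18/5 hours

18/5


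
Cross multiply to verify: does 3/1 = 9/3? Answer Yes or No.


Cross multiply to check 3/1 = 9/3
Left cross product: 3 * 3 = 9
Right cross product: 1 * 9 = 9
9 = 9
Equal, so proportions match => Yes

Yes


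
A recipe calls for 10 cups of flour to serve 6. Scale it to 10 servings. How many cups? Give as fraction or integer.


Original: 10 cups for 6 servings
Target servings = 10
Scaling factor = 10/6
New amount = 10 * 10/6
= 100/6
= 50/3 cups

50/3


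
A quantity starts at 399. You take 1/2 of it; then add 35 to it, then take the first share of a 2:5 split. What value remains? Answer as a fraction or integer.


Start with 399.
Step 1: Take 1/2: 399 * 1/2 = 399/2
Step 2: Add 35: 399/2+35=469/2; split 2:5 first = 469/2*2/7 = 67
Final result = 67

67


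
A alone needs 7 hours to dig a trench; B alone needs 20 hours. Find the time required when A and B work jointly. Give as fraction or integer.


Rate of A = 1/7 job per hour
Rate of B = 1/20 job per hour
Combined rate = 1/7 + 1/20
Find common denominator: (20 + 7)/(7*20) = 27/140
Combined rate = 27/140 job per hour
Time together = 1 / (27/140) = 140/27 hours

140/27


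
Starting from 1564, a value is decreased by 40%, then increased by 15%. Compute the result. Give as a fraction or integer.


Start: 1564
Step 1: decrease by 40% => multiply by 60/100
  1564 * 60/100 = 4692/5
Step 2: increase by 15% => multiply by 115/100
  4692/5 * 115/100 = 26979/25
Final value = 26979/25

26979/25


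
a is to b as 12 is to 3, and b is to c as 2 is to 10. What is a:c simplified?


Given a:b = 12:3 and b:c = 2:10
Make b consistent. Multiply first ratio by 2: a:b = 24:6
Multiply second ratio by 3: b:c = 6:30
Now b = 6 in both, so a:b:c = 24:6:30
Therefore a:c = 24:30
Simplify by GCD: a:c = 4:5

4:5


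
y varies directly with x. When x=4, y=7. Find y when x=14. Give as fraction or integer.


Direct proportion: y = kx
Find k: k = 7/4 = 7/4
Compute y at x=14: y = 7/4 * 14
y = 49/2

49/2


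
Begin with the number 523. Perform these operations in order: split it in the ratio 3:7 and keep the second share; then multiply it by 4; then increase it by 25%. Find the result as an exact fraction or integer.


Start with 523.
Step 1: Split 3:7, second share = 523 * 7/10 = 3661/10
Step 2: Multiply by 4: 3661/10 * 4 = 7322/5
Step 3: Increase by 25%: 7322/5 * 125/100 = 3661/2
Final result = 3661/2

3661/2


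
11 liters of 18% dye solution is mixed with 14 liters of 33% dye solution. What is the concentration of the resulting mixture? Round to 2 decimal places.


Solute in mixture 1 = 18% of 11 L = 11*18/100 = 99/50 L
Solute in mixture 2 = 33% of 14 L = 14*33/100 = 231/50 L
Total solute = 99/50 + 231/50 = 33/5 L
Total volume = 11 + 14 = 25 L
Final concentration = 33/5/25 * 100 = 26.40%

26.40


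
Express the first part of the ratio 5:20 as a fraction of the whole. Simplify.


Total parts = 5 + 20 = 25
First part fraction = 5/25
Simplify: 5/25 = 1/5

1/5


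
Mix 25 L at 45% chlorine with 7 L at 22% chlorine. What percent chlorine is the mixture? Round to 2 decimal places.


Solute in mixture 1 = 45% of 25 L = 25*45/100 = 45/4 L
Solute in mixture 2 = 22% of 7 L = 7*22/100 = 77/50 L
Total solute = 45/4 + 77/50 = 1279/100 L
Total volume = 25 + 7 = 32 L
Final concentration = 1279/100/32 * 100 = 39.97%

39.97


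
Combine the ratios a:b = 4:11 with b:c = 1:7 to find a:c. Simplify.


Given a:b = 4:11 and b:c = 1:7
Make b consistent. Multiply first ratio by 1: a:b = 4:11
Multiply second ratio by 11: b:c = 11:77
Now b = 11 in both, so a:b:c = 4:11:77
Therefore a:c = 4:77
Simplify by GCD: a:c = 4:77

4:77


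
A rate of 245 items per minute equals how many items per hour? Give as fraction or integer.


Converting from per minute to per hour
Rate = 245 items per minute
Multiply by 60: 245 * 60
= 14700 items per hour

14700


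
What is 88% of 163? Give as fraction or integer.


Compute 88% of 163
Convert percentage: 88% = 88/100
Multiply: 163 * 88/100
= 14344/100
= 3586/25

3586/25


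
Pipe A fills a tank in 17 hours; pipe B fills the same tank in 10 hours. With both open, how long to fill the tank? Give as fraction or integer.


Rate of A = 1/17 job per hour
Rate of B = 1/10 job per hour
Combined rate = 1/17 + 1/10
Find common denominator: (10 + 17)/(17*10) = 27/170
Combined rate = 27/170 job per hour
Time together = 1 / (27/170) = 170/27 hours

170/27


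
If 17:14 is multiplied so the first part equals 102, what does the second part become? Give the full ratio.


Original ratio: 17:14
First term target: 102
Scale factor = 102 / 17 = 6
Multiply second term: 14 * 6 = 84
Equivalent ratio = 102:84

102:84


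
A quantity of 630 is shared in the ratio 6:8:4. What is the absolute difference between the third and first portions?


Total parts = 6 + 8 + 4 = 18
Value per part = 630 / 18 = 35
Shares: 6*35=210, 8*35=280, 4*35=140
Third share = 140, first share = 210
Difference = |140 - 210| = 70

70


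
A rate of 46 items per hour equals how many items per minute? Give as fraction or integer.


Converting from per hour to per minute
Rate = 46 items per hour
Divide by 60: 46/60
= 23/30 items per minute

23/30


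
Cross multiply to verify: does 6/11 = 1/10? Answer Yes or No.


Cross multiply to check 6/11 = 1/10
Left cross product: 6 * 10 = 60
Right cross product: 11 * 1 = 11
60 != 11
Not equal, so proportions differ => No

No


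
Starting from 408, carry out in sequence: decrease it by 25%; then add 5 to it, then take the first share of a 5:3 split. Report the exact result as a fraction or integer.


Start with 408.
Step 1: Decrease by 25%: 408 * 75/100 = 306
Step 2: Add 5: 306+5=311; split 5:3 first = 311*5/8 = 1555/8
Final result = 1555/8

1555/8


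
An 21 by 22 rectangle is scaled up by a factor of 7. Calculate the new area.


Original dimensions: 21 x 22
Enlargement factor = 7
New width = 21 * 7 = 147
New height = 22 * 7 = 154
New area = 147 * 154 = 22638

22638


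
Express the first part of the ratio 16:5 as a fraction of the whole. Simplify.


Total parts = 16 + 5 = 21
First part fraction = 16/21
Simplify: 16/21 = 16/21

16/21


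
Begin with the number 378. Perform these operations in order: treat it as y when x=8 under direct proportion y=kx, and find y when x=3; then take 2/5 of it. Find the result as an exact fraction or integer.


Start with 378.
Step 1: Direct prop: k = (378)/8; new y = k*3 = 378*3/8 = 567/4
Step 2: Take 2/5: 567/4 * 2/5 = 567/10
Final result = 567/10

567/10


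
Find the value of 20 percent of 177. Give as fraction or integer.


Compute 20% of 177
Convert percentage: 20% = 20/100
Multiply: 177 * 20/100
= 3540/100
= 177/5

177/5


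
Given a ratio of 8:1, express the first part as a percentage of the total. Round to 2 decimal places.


Total parts = 8 + 1 = 9
First part fraction = 8/9
Percentage = (8/9) * 100
= 0.888889 * 100
= 88.89%

88.89


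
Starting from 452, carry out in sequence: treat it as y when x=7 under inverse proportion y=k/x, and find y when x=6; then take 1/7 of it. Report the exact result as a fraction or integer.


Start with 452.
Step 1: Inverse prop: k = (452)*7; new y = k/6 = 452*7/6 = 1582/3
Step 2: Take 1/7: 1582/3 * 1/7 = 226/3
Final result = 226/3

226/3


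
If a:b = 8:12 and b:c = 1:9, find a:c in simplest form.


Given a:b = 8:12 and b:c = 1:9
Make b consistent. Multiply first ratio by 1: a:b = 8:12
Multiply second ratio by 12: b:c = 12:108
Now b = 12 in both, so a:b:c = 8:12:108
Therefore a:c = 8:108
Simplify by GCD: a:c = 2:27

2:27


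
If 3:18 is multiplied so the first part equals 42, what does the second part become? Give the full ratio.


Original ratio: 3:18
First term target: 42
Scale factor = 42 / 3 = 14
Multiply second term: 18 * 14 = 252
Equivalent ratio = 42:252

42:252


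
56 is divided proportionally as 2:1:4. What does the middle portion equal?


Ratio = 2:1:4
Total parts = 2 + 1 + 4 = 7
Value per part = 56 / 7 = 8
First share = 2 * 8 = 16
Middle share = 1 * 8 = 8
Third share = 4 * 8 = 32

8


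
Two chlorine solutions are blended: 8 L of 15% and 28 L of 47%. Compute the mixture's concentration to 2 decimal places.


Solute in mixture 1 = 15% of 8 L = 8*15/100 = 6/5 L
Solute in mixture 2 = 47% of 28 L = 28*47/100 = 329/25 L
Total solute = 6/5 + 329/25 = 359/25 L
Total volume = 8 + 28 = 36 L
Final concentration = 359/25/36 * 100 = 39.89%

39.89


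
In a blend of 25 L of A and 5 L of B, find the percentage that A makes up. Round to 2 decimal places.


Volume of A = 25 L
Volume of B = 5 L
Total volume = 25 + 5 = 30 L
Percentage of A = (25/30) * 100
= 83.33%

83.33


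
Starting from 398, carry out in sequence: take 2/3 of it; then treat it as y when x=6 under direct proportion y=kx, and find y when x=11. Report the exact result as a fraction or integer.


Start with 398.
Step 1: Take 2/3: 398 * 2/3 = 796/3
Step 2: Direct prop: k = (796/3)/6; new y = k*11 = 796/3*11/6 = 4378/9
Final result = 4378/9

4378/9


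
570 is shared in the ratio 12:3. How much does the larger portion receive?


Total parts = 12 + 3 = 15
Value per part = 570 / 15 = 38
First share = 12 * 38 = 456
Second share = 3 * 38 = 114
Larger share = 456

456


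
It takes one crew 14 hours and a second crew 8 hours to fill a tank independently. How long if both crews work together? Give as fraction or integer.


Rate of A = 1/14 job per hour
Rate of B = 1/8 job per hour
Combined rate = 1/14 + 1/8
Find common denominator: (8 + 14)/(14*8) = 22/112
Combined rate = 11/56 job per hour
Time together = 1 / (11/56) = 56/11 hours

56/11


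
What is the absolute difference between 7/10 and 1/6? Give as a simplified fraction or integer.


Simplify: 7/10 = 7/10 and 1/6 = 1/6
Find common denominator: LCD = 30
Convert: 21/30 and 5/30
Difference = |21 - 5|/30 = 16/30
Simplified = 8/15

8/15


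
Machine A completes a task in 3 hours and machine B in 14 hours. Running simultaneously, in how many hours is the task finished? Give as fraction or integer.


Rate of A = 1/3 job per hour
Rate of B = 1/14 job per hour
Combined rate = 1/3 + 1/14
Find common denominator: (14 + 3)/(3*14) = 17/42
Combined rate = 17/42 job per hour
Time together = 1 / (17/42) = 42/17 hours

42/17


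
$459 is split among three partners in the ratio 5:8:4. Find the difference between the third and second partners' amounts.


Total parts = 5 + 8 + 4 = 17
Value per part = 459 / 17 = 27
Shares: 5*27=135, 8*27=216, 4*27=108
Third share = 108, second share = 216
Difference = |108 - 216| = 108

108


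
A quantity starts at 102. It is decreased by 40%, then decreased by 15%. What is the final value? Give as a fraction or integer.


Start: 102
Step 1: decrease by 40% => multiply by 60/100
  102 * 60/100 = 306/5
Step 2: decrease by 15% => multiply by 85/100
  306/5 * 85/100 = 2601/50
Final value = 2601/50

2601/50


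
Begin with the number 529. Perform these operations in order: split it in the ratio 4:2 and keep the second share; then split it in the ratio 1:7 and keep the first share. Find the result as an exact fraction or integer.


Start with 529.
Step 1: Split 4:2, second share = 529 * 2/6 = 529/3
Step 2: Split 1:7, first share = 529/3 * 1/8 = 529/24
Final result = 529/24

529/24


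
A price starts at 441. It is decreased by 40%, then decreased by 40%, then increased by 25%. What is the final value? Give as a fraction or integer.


Start: 441
Step 1: decrease by 40% => multiply by 60/100
  441 * 60/100 = 1323/5
Step 2: decrease by 40% => multiply by 60/100
  1323/5 * 60/100 = 3969/25
Step 3: increase by 25% => multiply by 125/100
  3969/25 * 125/100 = 3969/20
Final value = 3969/20

3969/20


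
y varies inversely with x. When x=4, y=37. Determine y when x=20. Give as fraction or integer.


Inverse proportion: y = k/x
Find k: k = 4 * 37 = 148
Compute y at x=20: y = 148/20
y = 37/5

37/5


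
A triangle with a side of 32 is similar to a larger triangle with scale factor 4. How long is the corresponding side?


Similar triangles have proportional sides
Scale factor = 4
Smaller side = 32
Corresponding larger side = 32 * 4
= 128

128


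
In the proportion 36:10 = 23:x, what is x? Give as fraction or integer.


Setting up: 36/10 = 23/x
Cross multiply: 36 * x = 10 * 23
36x = 230
x = 230/36
x = 115/18

115/18


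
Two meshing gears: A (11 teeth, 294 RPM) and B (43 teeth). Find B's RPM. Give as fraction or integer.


Gear ratio: teeth_A * RPM_A = teeth_B * RPM_B
11 * 294 = 43 * RPM_B
3234 = 43 * RPM_B
RPM_B = 3234 / 43
RPM_B = 3234/43

3234/43


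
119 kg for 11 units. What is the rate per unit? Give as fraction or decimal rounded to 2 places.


Total kg = 119
Number of units = 11
Unit rate = 119 / 11
= 10.82 kg per unit

10.82


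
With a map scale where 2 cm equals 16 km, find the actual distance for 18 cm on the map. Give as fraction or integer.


Map scale: 2 cm = 16 km
Measured distance on map = 18 cm
Set up proportion: 18 * 16 / 2
= 288 / 2
= 144 km

144


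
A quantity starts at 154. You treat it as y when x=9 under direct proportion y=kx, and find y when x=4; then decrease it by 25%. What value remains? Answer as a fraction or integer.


Start with 154.
Step 1: Direct prop: k = (154)/9; new y = k*4 = 154*4/9 = 616/9
Step 2: Decrease by 25%: 616/9 * 75/100 = 154/3
Final result = 154/3

154/3


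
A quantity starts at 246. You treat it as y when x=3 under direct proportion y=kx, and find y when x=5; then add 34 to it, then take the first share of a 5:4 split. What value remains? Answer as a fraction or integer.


Start with 246.
Step 1: Direct prop: k = (246)/3; new y = k*5 = 246*5/3 = 410
Step 2: Add 34: 410+34=444; split 5:4 first = 444*5/9 = 740/3
Final result = 740/3

740/3


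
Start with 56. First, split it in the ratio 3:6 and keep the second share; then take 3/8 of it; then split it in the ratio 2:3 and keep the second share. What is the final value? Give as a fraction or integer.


Start with 56.
Step 1: Split 3:6, second share = 56 * 6/9 = 112/3
Step 2: Take 3/8: 112/3 * 3/8 = 14
Step 3: Split 2:3, second share = 14 * 3/5 = 42/5
Final result = 42/5

42/5


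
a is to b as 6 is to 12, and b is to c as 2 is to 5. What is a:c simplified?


Given a:b = 6:12 and b:c = 2:5
Make b consistent. Multiply first ratio by 2: a:b = 12:24
Multiply second ratio by 12: b:c = 24:60
Now b = 24 in both, so a:b:c = 12:24:60
Therefore a:c = 12:60
Simplify by GCD: a:c = 1:5

1:5


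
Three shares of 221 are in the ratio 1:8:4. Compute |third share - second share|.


Total parts = 1 + 8 + 4 = 13
Value per part = 221 / 13 = 17
Shares: 1*17=17, 8*17=136, 4*17=68
Third share = 68, second share = 136
Difference = |68 - 136| = 68

68


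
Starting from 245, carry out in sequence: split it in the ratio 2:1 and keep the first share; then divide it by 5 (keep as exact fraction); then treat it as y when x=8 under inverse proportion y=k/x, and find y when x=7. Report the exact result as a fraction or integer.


Start with 245.
Step 1: Split 2:1, first share = 245 * 2/3 = 490/3
Step 2: Divide by 5: 490/3 / 5 = 98/3
Step 3: Inverse prop: k = (98/3)*8; new y = k/7 = 98/3*8/7 = 112/3
Final result = 112/3

112/3


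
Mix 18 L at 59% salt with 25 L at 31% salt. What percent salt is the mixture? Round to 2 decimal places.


Solute in mixture 1 = 59% of 18 L = 18*59/100 = 531/50 L
Solute in mixture 2 = 31% of 25 L = 25*31/100 = 31/4 L
Total solute = 531/50 + 31/4 = 1837/100 L
Total volume = 18 + 25 = 43 L
Final concentration = 1837/100/43 * 100 = 42.72%

42.72


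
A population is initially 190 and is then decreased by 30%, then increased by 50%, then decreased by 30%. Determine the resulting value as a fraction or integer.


Start: 190
Step 1: decrease by 30% => multiply by 70/100
  190 * 70/100 = 133
Step 2: increase by 50% => multiply by 150/100
  133 * 150/100 = 399/2
Step 3: decrease by 30% => multiply by 70/100
  399/2 * 70/100 = 2793/20
Final value = 2793/20

2793/20


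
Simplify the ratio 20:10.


Find GCD(20, 10)
GCD = 10
Divide both by 10: 20/10 = 2, 10/10 = 1
Simplified ratio = 2:1

2:1


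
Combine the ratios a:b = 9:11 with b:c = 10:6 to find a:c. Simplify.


Given a:b = 9:11 and b:c = 10:6
Make b consistent. Multiply first ratio by 10: a:b = 90:110
Multiply second ratio by 11: b:c = 110:66
Now b = 110 in both, so a:b:c = 90:110:66
Therefore a:c = 90:66
Simplify by GCD: a:c = 15:11

15:11


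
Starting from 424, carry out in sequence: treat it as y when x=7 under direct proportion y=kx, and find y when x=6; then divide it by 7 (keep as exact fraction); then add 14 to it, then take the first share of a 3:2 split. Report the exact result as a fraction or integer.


Start with 424.
Step 1: Direct prop: k = (424)/7; new y = k*6 = 424*6/7 = 2544/7
Step 2: Divide by 7: 2544/7 / 7 = 2544/49
Step 3: Add 14: 2544/49+14=3230/49; split 3:2 first = 3230/49*3/5 = 1938/49
Final result = 1938/49

1938/49


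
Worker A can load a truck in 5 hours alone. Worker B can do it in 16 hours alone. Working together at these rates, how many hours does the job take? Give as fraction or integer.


Rate of A = 1/5 job per hour
Rate of B = 1/16 job per hour
Combined rate = 1/5 + 1/16
Find common denominator: (16 + 5)/(5*16) = 21/80
Combined rate = 21/80 job per hour
Time together = 1 / (21/80) = 80/21 hours

80/21


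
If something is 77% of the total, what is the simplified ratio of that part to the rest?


Part = 77%, Remainder = 23%
Ratio = 77:23
GCD(77, 23) = 1
Simplify: 77:23 = 77:23

77:23


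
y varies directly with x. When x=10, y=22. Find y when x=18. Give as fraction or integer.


Direct proportion: y = kx
Find k: k = 22/10 = 11/5
Compute y at x=18: y = 11/5 * 18
y = 198/5

198/5


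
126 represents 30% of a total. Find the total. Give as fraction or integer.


Given: 126 is 30% of the whole
Set up: 126 = 30/100 * whole
whole = 126 * 100 / 30
whole = 12600 / 30
whole = 420

420


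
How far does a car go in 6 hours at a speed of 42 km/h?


Using distance = speed * time
Speed = 42 km/h
Time = 6 hours
Distance = 42 * 6
= 252 km

252


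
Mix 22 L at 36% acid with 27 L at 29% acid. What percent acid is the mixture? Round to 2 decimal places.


Solute in mixture 1 = 36% of 22 L = 22*36/100 = 198/25 L
Solute in mixture 2 = 29% of 27 L = 27*29/100 = 783/100 L
Total solute = 198/25 + 783/100 = 63/4 L
Total volume = 22 + 27 = 49 L
Final concentration = 63/4/49 * 100 = 32.14%

32.14


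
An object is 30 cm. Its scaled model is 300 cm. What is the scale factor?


Original length = 30 cm
Scaled length = 300 cm
Scale factor = 300 / 30
= 10

10


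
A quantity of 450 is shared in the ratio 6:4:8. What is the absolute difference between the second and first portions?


Total parts = 6 + 4 + 8 = 18
Value per part = 450 / 18 = 25
Shares: 6*25=150, 4*25=100, 8*25=200
Second share = 100, first share = 150
Difference = |100 - 150| = 50

50


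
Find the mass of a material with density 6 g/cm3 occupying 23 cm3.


Using mass = density * volume
Density = 6 g/cm3
Volume = 23 cm3
Mass = 6 * 23
= 138 g

138


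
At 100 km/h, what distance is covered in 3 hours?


Using distance = speed * time
Speed = 100 km/h
Time = 3 hours
Distance = 100 * 3
= 300 km

300


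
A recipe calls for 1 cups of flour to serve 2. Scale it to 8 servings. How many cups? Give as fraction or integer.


Original: 1 cups for 2 servings
Target servings = 8
Scaling factor = 8/2
New amount = 1 * 8/2
= 8/2
= 4 cups

4


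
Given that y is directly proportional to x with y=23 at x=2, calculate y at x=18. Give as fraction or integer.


Direct proportion: y = kx
Find k: k = 23/2 = 23/2
Compute y at x=18: y = 23/2 * 18
y = 207

207


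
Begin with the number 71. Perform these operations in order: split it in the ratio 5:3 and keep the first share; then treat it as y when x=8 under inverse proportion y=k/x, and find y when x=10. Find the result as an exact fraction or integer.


Start with 71.
Step 1: Split 5:3, first share = 71 * 5/8 = 355/8
Step 2: Inverse prop: k = (355/8)*8; new y = k/10 = 355/8*8/10 = 71/2
Final result = 71/2

71/2


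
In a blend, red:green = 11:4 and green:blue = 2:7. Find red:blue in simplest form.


Given a:b = 11:4 and b:c = 2:7
Make b consistent. Multiply first ratio by 2: a:b = 22:8
Multiply second ratio by 4: b:c = 8:28
Now b = 8 in both, so a:b:c = 22:8:28
Therefore a:c = 22:28
Simplify by GCD: a:c = 11:14

11:14


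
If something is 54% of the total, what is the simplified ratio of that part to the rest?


Part = 54%, Remainder = 46%
Ratio = 54:46
GCD(54, 46) = 2
Simplify: 27:23 = 27:23

27:23


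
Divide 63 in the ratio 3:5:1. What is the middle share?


Ratio = 3:5:1
Total parts = 3 + 5 + 1 = 9
Value per part = 63 / 9 = 7
First share = 3 * 7 = 21
Middle share = 5 * 7 = 35
Third share = 1 * 7 = 7

35


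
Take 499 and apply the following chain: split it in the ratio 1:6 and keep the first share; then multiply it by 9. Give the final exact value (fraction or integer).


Start with 499.
Step 1: Split 1:6, first share = 499 * 1/7 = 499/7
Step 2: Multiply by 9: 499/7 * 9 = 4491/7
Final result = 4491/7

4491/7


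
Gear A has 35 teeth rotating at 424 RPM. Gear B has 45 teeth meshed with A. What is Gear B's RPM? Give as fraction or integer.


Gear ratio: teeth_A * RPM_A = teeth_B * RPM_B
35 * 424 = 45 * RPM_B
14840 = 45 * RPM_B
RPM_B = 14840 / 45
RPM_B = 2968/9

2968/9


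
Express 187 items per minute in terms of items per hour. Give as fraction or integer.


Converting from per minute to per hour
Rate = 187 items per minute
Multiply by 60: 187 * 60
= 11220 items per hour

11220


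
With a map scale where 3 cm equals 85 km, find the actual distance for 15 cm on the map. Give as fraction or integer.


Map scale: 3 cm = 85 km
Measured distance on map = 15 cm
Set up proportion: 15 * 85 / 3
= 1275 / 3
= 425 km

425


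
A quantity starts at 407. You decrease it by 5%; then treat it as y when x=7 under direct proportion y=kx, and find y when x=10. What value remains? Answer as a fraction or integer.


Start with 407.
Step 1: Decrease by 5%: 407 * 95/100 = 7733/20
Step 2: Direct prop: k = (7733/20)/7; new y = k*10 = 7733/20*10/7 = 7733/14
Final result = 7733/14

7733/14


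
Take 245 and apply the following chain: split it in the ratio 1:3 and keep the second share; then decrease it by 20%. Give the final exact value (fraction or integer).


Start with 245.
Step 1: Split 1:3, second share = 245 * 3/4 = 735/4
Step 2: Decrease by 20%: 735/4 * 80/100 = 147
Final result = 147

147


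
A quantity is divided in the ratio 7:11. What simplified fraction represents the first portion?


Total parts = 7 + 11 = 18
First part fraction = 7/18
Simplify: 7/18 = 7/18

7/18


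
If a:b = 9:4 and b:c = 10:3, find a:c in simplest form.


Given a:b = 9:4 and b:c = 10:3
Make b consistent. Multiply first ratio by 10: a:b = 90:40
Multiply second ratio by 4: b:c = 40:12
Now b = 40 in both, so a:b:c = 90:40:12
Therefore a:c = 90:12
Simplify by GCD: a:c = 15:2

15:2


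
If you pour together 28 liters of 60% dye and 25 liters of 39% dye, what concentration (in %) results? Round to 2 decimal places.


Solute in mixture 1 = 60% of 28 L = 28*60/100 = 84/5 L
Solute in mixture 2 = 39% of 25 L = 25*39/100 = 39/4 L
Total solute = 84/5 + 39/4 = 531/20 L
Total volume = 28 + 25 = 53 L
Final concentration = 531/20/53 * 100 = 50.09%

50.09


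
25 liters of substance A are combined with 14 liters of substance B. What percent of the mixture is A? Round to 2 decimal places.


Volume of A = 25 L
Volume of B = 14 L
Total volume = 25 + 14 = 39 L
Percentage of A = (25/39) * 100
= 64.10%

64.10


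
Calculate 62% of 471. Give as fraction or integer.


Compute 62% of 471
Convert percentage: 62% = 62/100
Multiply: 471 * 62/100
= 29202/100
= 14601/50

14601/50


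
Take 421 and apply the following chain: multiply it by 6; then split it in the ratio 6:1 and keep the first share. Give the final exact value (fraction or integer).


Start with 421.
Step 1: Multiply by 6: 421 * 6 = 2526
Step 2: Split 6:1, first share = 2526 * 6/7 = 15156/7
Final result = 15156/7

15156/7


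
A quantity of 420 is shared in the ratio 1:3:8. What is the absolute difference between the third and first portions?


Total parts = 1 + 3 + 8 = 12
Value per part = 420 / 12 = 35
Shares: 1*35=35, 3*35=105, 8*35=280
Third share = 280, first share = 35
Difference = |280 - 35| = 245

245


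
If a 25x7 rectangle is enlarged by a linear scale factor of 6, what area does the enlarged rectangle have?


Original dimensions: 25 x 7
Enlargement factor = 6
New width = 25 * 6 = 150
New height = 7 * 6 = 42
New area = 150 * 42 = 6300

6300
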